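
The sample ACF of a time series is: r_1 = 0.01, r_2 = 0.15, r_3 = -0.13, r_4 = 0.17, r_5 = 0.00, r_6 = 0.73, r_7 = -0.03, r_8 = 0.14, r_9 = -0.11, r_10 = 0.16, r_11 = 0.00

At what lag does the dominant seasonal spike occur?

6

The largest autocorrelation is r_6 = 0.73; the remaining lags stay at or below 0.17.
The dominant spike at lag 6 indicates a seasonal period of 6.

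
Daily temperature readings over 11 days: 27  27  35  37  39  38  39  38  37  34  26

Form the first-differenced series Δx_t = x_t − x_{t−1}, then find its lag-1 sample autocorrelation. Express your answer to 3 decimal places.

First differences Δx: 0, 8, 2, 2, -1, 1, -1, -1, -3, -8
Mean of differences = -0.1000
Numerator Σ(Δx_t−Δx̄)(Δx_{t+1}−Δx̄) = 44.6900
Denominator Σ(Δx_t−Δx̄)² = 148.9000
r_1(Δx) = 44.6900 / 148.9000 = 0.300

0.300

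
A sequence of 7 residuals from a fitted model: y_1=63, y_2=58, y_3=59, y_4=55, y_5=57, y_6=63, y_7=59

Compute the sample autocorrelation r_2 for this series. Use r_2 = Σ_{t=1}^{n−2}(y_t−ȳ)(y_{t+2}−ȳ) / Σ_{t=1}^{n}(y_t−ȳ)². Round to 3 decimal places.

-0.212

Mean ȳ = (63 + 58 + 59 + 55 + 57 + 63 + 59)/7 = 59.1429
Deviations from mean: 3.8571, -1.1429, -0.1429, -4.1429, -2.1429, 3.8571, -0.1429
Σ(y_t−ȳ)(y_{t+2}−ȳ) = (-0.5510) + (4.7347) + (0.3061) + (-15.9796) + (0.3061) = -11.1837
Denominator Σ(y_t−ȳ)² = 52.8571
r_2 = -11.1837 / 52.8571 = -0.212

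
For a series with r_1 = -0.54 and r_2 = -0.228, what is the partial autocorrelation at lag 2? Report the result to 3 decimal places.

-0.733

φ_{22} = (r_2 − r_1²) / (1 − r_1²)
r_1² = (-0.54)² = 0.2916
Numerator = -0.228 − 0.2916 = -0.5196; denominator = 1 − 0.2916 = 0.7084
φ_{22} = -0.5196 / 0.7084 = -0.733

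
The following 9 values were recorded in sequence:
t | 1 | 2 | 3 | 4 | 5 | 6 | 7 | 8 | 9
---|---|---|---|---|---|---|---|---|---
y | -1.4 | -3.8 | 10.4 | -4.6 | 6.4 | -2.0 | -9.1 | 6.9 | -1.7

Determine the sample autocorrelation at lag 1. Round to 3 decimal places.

Mean ȳ = (-1.4 − 3.8 + 10.4 − 4.6 + 6.4 − 2.0 − 9.1 + 6.9 − 1.7)/9 = 0.1222
Numerator Σ_{t=1}^{8}(y_t−ȳ)(y_{t+1}−ȳ) = -181.1283
Denominator Σ(y_t−ȳ)² = 323.8556
r_1 = -181.1283 / 323.8556 = -0.559

-0.559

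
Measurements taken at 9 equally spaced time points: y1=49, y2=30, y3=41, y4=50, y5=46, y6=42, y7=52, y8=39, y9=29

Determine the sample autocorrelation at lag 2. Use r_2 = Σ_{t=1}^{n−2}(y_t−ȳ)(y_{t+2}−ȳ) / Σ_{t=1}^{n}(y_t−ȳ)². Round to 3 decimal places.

Mean ȳ = (49 + 30 + 41 + 50 + 46 + 42 + 52 + 39 + 29)/9 = 42.0000
Numerator Σ_{t=1}^{7}(y_t−ȳ)(y_{t+2}−ȳ) = -197.0000
Denominator Σ(y_t−ȳ)² = 552.0000
r_2 = -197.0000 / 552.0000 = -0.357

-0.357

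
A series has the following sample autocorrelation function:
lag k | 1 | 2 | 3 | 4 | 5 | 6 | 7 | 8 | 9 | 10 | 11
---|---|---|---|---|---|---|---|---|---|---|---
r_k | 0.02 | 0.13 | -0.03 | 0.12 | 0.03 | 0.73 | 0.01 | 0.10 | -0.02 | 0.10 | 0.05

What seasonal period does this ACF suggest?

The largest autocorrelation is r_6 = 0.73; the remaining lags stay at or below 0.13.
The dominant spike at lag 6 indicates a seasonal period of 6.

6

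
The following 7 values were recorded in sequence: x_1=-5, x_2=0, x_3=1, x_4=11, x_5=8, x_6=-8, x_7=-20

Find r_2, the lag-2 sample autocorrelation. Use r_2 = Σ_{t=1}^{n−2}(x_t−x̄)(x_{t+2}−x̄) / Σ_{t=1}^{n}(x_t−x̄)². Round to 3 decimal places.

-0.330

Mean x̄ = (-5 + 0 + 1 + 11 + 8 − 8 − 20)/7 = -1.8571
Deviations from mean: -3.1429, 1.8571, 2.8571, 12.8571, 9.8571, -6.1429, -18.1429
Σ(x_t−x̄)(x_{t+2}−x̄) = (-8.9796) + (23.8776) + (28.1633) + (-78.9796) + (-178.8367) = -214.7551
Denominator Σ(x_t−x̄)² = 650.8571
r_2 = -214.7551 / 650.8571 = -0.330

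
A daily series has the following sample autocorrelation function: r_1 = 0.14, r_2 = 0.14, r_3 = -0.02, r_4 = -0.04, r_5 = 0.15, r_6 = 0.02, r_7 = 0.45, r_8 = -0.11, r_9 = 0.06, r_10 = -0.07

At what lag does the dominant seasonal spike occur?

The largest autocorrelation is r_7 = 0.45; the remaining lags stay at or below 0.15.
The dominant spike at lag 7 indicates a seasonal period of 7.

7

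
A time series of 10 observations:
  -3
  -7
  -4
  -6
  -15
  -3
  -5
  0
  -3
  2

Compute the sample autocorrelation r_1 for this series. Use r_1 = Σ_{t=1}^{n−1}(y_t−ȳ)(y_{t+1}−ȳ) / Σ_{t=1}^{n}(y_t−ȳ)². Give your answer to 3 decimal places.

Mean ȳ = (-3 − 7 − 4 − 6 − 15 − 3 − 5 + 0 − 3 + 2)/10 = -4.4000
Numerator Σ_{t=1}^{9}(y_t−ȳ)(y_{t+1}−ȳ) = 8.4400
Denominator Σ(y_t−ȳ)² = 188.4000
r_1 = 8.4400 / 188.4000 = 0.045

0.045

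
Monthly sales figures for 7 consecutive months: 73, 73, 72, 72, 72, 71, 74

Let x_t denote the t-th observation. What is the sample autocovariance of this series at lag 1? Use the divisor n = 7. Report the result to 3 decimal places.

-0.169

Mean x̄ = (73 + 73 + 72 + 72 + 72 + 71 + 74)/7 = 72.4286
Σ_{t=1}^{6}(x_t−x̄)(x_{t+1}−x̄) = -1.1837
γ_1 = -1.1837 / 7 = -0.169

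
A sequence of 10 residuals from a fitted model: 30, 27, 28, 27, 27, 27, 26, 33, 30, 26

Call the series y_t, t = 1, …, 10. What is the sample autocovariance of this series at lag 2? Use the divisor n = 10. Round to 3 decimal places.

Mean ȳ = (30 + 27 + 28 + 27 + 27 + 27 + 26 + 33 + 30 + 26)/10 = 28.1000
Σ_{t=1}^{8}(y_t−ȳ)(y_{t+2}−ȳ) = -15.0200
γ_2 = -15.0200 / 10 = -1.502

-1.502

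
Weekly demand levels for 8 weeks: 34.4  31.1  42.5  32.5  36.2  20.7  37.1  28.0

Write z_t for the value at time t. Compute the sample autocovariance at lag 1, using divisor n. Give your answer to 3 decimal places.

Mean z̄ = (34.4 + 31.1 + 42.5 + 32.5 + 36.2 + 20.7 + 37.1 + 28.0)/8 = 32.8125
Deviations: 1.5875, -1.7125, 9.6875, -0.3125, 3.3875, -12.1125, 4.2875, -4.8125
Σ_{t=1}^{7}(z_t−z̄)(z_{t+1}−z̄) = -136.9914
γ_1 = -136.9914 / 8 = -17.124

-17.124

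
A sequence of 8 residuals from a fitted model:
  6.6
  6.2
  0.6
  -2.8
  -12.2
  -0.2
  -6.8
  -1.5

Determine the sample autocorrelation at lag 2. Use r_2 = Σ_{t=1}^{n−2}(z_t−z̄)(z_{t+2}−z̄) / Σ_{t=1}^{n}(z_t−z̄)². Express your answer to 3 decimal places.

0.151

Mean z̄ = (6.6 + 6.2 + 0.6 − 2.8 − 12.2 − 0.2 − 6.8 − 1.5)/8 = -1.2625
Σ(z_t−z̄)(z_{t+2}−z̄) = (14.6439) + (-11.4736) + (-20.3711) + (-1.6336) + (60.5664) + (-0.2523) = 41.4797
Denominator Σ(z_t−z̄)² = 274.8188
r_2 = 41.4797 / 274.8188 = 0.151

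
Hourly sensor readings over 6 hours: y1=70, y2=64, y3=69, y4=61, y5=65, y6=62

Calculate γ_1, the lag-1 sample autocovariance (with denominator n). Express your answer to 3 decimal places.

Mean ȳ = (70 + 64 + 69 + 61 + 65 + 62)/6 = 65.1667
Deviations: 4.8333, -1.1667, 3.8333, -4.1667, -0.1667, -3.1667
Σ_{t=1}^{5}(y_t−ȳ)(y_{t+1}−ȳ) = -24.8611
γ_1 = -24.8611 / 6 = -4.144

-4.144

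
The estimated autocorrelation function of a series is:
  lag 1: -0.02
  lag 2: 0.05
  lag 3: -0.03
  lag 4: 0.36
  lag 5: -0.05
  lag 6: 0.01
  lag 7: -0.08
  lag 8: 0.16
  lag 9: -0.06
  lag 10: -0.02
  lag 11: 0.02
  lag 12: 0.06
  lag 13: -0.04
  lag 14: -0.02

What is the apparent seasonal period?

4

The largest autocorrelation is r_4 = 0.36, with a weaker echo at lag 8 (0.16); the remaining lags stay at or below 0.06.
The dominant spike at lag 4 indicates a seasonal period of 4.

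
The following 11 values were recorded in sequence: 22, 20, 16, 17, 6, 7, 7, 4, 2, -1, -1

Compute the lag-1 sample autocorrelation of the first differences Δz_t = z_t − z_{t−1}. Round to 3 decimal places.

First differences Δz: -2, -4, 1, -11, 1, 0, -3, -2, -3, 0
Mean of differences = -2.3000
Numerator Σ(Δz_t−Δz̄)(Δz_{t+1}−Δz̄) = -59.5900
Denominator Σ(Δz_t−Δz̄)² = 112.1000
r_1(Δz) = -59.5900 / 112.1000 = -0.532

-0.532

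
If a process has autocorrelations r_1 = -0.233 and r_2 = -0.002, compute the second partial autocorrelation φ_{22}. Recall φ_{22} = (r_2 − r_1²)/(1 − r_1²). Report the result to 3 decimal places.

-0.060

φ_{22} = (r_2 − r_1²) / (1 − r_1²)
r_1² = (-0.233)² = 0.054289
Numerator = -0.002 − 0.0543 = -0.0563; denominator = 1 − 0.0543 = 0.9457
φ_{22} = -0.0563 / 0.9457 = -0.060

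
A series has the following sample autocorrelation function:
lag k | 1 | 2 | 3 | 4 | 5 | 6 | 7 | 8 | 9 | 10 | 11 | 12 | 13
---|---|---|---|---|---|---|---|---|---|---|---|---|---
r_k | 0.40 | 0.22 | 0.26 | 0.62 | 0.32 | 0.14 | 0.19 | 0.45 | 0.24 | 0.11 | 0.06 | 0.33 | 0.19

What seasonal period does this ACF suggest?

The largest autocorrelation is r_4 = 0.62, with a weaker echo at lag 8 (0.45); the remaining lags stay at or below 0.40. The elevated value at lag 1 (0.40), dropping to 0.22 at lag 2, reflects decaying short-term dependence rather than seasonality.
The dominant spike at lag 4 indicates a seasonal period of 4.

4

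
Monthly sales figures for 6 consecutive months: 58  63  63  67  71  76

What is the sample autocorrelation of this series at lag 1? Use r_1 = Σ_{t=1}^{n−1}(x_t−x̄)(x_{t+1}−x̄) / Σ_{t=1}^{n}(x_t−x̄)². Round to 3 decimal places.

Mean x̄ = (58 + 63 + 63 + 67 + 71 + 76)/6 = 66.3333
Deviations from mean: -8.3333, -3.3333, -3.3333, 0.6667, 4.6667, 9.6667
Numerator Σ_{t=1}^{5}(x_t−x̄)(x_{t+1}−x̄) = 84.8889
Denominator Σ(x_t−x̄)² = 207.3333
r_1 = 84.8889 / 207.3333 = 0.409

0.409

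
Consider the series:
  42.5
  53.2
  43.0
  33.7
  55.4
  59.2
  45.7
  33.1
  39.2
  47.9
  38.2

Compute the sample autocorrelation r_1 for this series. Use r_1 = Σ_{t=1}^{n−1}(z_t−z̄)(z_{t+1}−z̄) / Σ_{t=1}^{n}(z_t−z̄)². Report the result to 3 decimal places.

0.070

Mean z̄ = (42.5 + 53.2 + 43.0 + 33.7 + 55.4 + 59.2 + 45.7 + 33.1 + 39.2 + 47.9 + 38.2)/11 = 44.6455
Numerator Σ_{t=1}^{10}(z_t−z̄)(z_{t+1}−z̄) = 51.7388
Denominator Σ(z_t−z̄)² = 743.9873
r_1 = 51.7388 / 743.9873 = 0.070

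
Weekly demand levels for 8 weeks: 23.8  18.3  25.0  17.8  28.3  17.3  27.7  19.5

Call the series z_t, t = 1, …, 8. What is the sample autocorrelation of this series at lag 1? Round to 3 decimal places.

Mean z̄ = (23.8 + 18.3 + 25.0 + 17.8 + 28.3 + 17.3 + 27.7 + 19.5)/8 = 22.2125
Deviations from mean: 1.5875, -3.9125, 2.7875, -4.4125, 6.0875, -4.9125, 5.4875, -2.7125
Σ(z_t−z̄)(z_{t+1}−z̄) = (-6.2111) + (-10.9061) + (-12.2998) + (-26.8611) + (-29.9048) + (-26.9573) + (-14.8848) = -128.0252
Denominator Σ(z_t−z̄)² = 143.7288
r_1 = -128.0252 / 143.7288 = -0.891

-0.891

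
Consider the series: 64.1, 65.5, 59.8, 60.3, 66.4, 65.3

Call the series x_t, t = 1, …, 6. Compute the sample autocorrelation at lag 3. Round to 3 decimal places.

-0.070

Mean x̄ = (64.1 + 65.5 + 59.8 + 60.3 + 66.4 + 65.3)/6 = 63.5667
Deviations from mean: 0.5333, 1.9333, -3.7667, -3.2667, 2.8333, 1.7333
Numerator Σ_{t=1}^{3}(x_t−x̄)(x_{t+3}−x̄) = -2.7933
Denominator Σ(x_t−x̄)² = 39.9133
r_3 = -2.7933 / 39.9133 = -0.070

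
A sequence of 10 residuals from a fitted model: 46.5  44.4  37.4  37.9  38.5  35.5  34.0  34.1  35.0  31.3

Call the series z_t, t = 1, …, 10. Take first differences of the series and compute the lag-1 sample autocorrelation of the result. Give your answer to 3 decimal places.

-0.146

First differences Δz: -2.1, -7.0, 0.5, 0.6, -3.0, -1.5, 0.1, 0.9, -3.7
Mean of differences = -1.6889
Numerator Σ(Δz_t−Δz̄)(Δz_{t+1}−Δz̄) = -7.9179
Denominator Σ(Δz_t−Δz̄)² = 54.1089
r_1(Δz) = -7.9179 / 54.1089 = -0.146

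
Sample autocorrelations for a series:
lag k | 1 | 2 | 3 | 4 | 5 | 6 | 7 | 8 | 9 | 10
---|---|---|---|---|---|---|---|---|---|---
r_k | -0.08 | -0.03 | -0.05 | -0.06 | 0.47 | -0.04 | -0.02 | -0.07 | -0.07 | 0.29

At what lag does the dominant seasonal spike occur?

5

The largest autocorrelation is r_5 = 0.47, with a weaker echo at lag 10 (0.29); the remaining lags stay at or below -0.02.
The dominant spike at lag 5 indicates a seasonal period of 5.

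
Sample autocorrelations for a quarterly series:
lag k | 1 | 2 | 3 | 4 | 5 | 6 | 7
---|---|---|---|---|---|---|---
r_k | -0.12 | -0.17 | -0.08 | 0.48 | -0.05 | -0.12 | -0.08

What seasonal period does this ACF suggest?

The largest autocorrelation is r_4 = 0.48; the remaining lags stay at or below -0.05.
The dominant spike at lag 4 indicates a seasonal period of 4.

4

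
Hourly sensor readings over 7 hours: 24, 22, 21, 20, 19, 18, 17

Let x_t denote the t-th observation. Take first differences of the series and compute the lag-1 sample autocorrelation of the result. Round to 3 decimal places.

-0.033

First differences Δx: -2, -1, -1, -1, -1, -1
Mean of differences = -1.1667
Numerator Σ(Δx_t−Δx̄)(Δx_{t+1}−Δx̄) = -0.0278
Denominator Σ(Δx_t−Δx̄)² = 0.8333
r_1(Δx) = -0.0278 / 0.8333 = -0.033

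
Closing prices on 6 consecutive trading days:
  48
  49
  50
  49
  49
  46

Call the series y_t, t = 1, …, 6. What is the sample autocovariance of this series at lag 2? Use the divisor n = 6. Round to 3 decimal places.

-0.167

Mean ȳ = (48 + 49 + 50 + 49 + 49 + 46)/6 = 48.5000
Σ_{t=1}^{4}(y_t−ȳ)(y_{t+2}−ȳ) = -1.0000
γ_2 = -1.0000 / 6 = -0.167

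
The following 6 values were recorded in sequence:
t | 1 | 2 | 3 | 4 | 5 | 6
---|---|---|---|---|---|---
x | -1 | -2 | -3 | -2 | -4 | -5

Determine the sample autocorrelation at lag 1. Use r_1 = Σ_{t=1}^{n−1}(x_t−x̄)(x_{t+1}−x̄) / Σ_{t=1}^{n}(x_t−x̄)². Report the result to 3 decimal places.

0.259

Mean x̄ = (-1 − 2 − 3 − 2 − 4 − 5)/6 = -2.8333
Deviations from mean: 1.8333, 0.8333, -0.1667, 0.8333, -1.1667, -2.1667
Σ(x_t−x̄)(x_{t+1}−x̄) = (1.5278) + (-0.1389) + (-0.1389) + (-0.9722) + (2.5278) = 2.8056
Denominator Σ(x_t−x̄)² = 10.8333
r_1 = 2.8056 / 10.8333 = 0.259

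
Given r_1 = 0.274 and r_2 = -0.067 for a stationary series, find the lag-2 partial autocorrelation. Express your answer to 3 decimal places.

-0.154

φ_{22} = (r_2 − r_1²) / (1 − r_1²)
r_1² = (0.274)² = 0.075076
Numerator = -0.067 − 0.0751 = -0.1421; denominator = 1 − 0.0751 = 0.9249
φ_{22} = -0.1421 / 0.9249 = -0.154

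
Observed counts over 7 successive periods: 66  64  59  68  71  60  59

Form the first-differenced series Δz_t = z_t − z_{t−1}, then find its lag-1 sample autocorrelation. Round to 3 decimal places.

-0.155

First differences Δz: -2, -5, 9, 3, -11, -1
Mean of differences = -1.1667
Numerator Σ(Δz_t−Δz̄)(Δz_{t+1}−Δz̄) = -36.0278
Denominator Σ(Δz_t−Δz̄)² = 232.8333
r_1(Δz) = -36.0278 / 232.8333 = -0.155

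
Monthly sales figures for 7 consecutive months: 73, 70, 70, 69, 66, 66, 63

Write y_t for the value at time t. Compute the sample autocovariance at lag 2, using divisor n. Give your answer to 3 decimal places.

2.259

Mean ȳ = (73 + 70 + 70 + 69 + 66 + 66 + 63)/7 = 68.1429
Σ_{t=1}^{5}(y_t−ȳ)(y_{t+2}−ȳ) = 15.8163
γ_2 = 15.8163 / 7 = 2.259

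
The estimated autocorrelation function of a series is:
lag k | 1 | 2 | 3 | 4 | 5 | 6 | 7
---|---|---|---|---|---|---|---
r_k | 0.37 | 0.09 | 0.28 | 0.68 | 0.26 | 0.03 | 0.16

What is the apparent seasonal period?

4

The largest autocorrelation is r_4 = 0.68; the remaining lags stay at or below 0.37. The elevated value at lag 1 (0.37), dropping to 0.09 at lag 2, reflects decaying short-term dependence rather than seasonality.
The dominant spike at lag 4 indicates a seasonal period of 4.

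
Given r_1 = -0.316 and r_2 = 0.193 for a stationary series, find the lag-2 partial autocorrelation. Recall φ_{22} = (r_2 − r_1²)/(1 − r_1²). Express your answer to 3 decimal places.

0.103

φ_{22} = (r_2 − r_1²) / (1 − r_1²)
r_1² = (-0.316)² = 0.099856
Numerator = 0.193 − 0.0999 = 0.0931; denominator = 1 − 0.0999 = 0.9001
φ_{22} = 0.0931 / 0.9001 = 0.103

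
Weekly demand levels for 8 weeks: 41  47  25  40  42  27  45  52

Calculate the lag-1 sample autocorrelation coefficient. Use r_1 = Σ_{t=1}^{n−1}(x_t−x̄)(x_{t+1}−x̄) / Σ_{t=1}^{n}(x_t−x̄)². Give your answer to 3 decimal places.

Mean x̄ = (41 + 47 + 25 + 40 + 42 + 27 + 45 + 52)/8 = 39.8750
Deviations from mean: 1.1250, 7.1250, -14.8750, 0.1250, 2.1250, -12.8750, 5.1250, 12.1250
Σ(x_t−x̄)(x_{t+1}−x̄) = (8.0156) + (-105.9844) + (-1.8594) + (0.2656) + (-27.3594) + (-65.9844) + (62.1406) = -130.7656
Denominator Σ(x_t−x̄)² = 616.8750
r_1 = -130.7656 / 616.8750 = -0.212

-0.212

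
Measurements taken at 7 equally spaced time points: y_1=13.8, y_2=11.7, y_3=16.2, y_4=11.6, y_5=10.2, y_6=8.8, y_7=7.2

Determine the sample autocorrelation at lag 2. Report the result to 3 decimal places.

Mean ȳ = (13.8 + 11.7 + 16.2 + 11.6 + 10.2 + 8.8 + 7.2)/7 = 11.3571
Deviations from mean: 2.4429, 0.3429, 4.8429, 0.2429, -1.1571, -2.5571, -4.1571
Numerator Σ_{t=1}^{5}(y_t−ȳ)(y_{t+2}−ȳ) = 10.4992
Denominator Σ(y_t−ȳ)² = 54.7571
r_2 = 10.4992 / 54.7571 = 0.192

0.192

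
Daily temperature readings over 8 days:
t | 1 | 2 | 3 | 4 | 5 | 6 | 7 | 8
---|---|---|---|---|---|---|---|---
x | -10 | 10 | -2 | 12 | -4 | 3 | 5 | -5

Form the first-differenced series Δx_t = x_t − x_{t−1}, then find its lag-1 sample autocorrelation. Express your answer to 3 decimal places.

-0.652

First differences Δx: 20, -12, 14, -16, 7, 2, -10
Mean of differences = 0.7143
Numerator Σ(Δx_t−Δx̄)(Δx_{t+1}−Δx̄) = -746.9388
Denominator Σ(Δx_t−Δx̄)² = 1145.4286
r_1(Δx) = -746.9388 / 1145.4286 = -0.652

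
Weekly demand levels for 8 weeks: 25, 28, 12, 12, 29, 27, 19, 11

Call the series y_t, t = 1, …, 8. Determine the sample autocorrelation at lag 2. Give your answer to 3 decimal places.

-0.711

Mean ȳ = (25 + 28 + 12 + 12 + 29 + 27 + 19 + 11)/8 = 20.3750
Deviations from mean: 4.6250, 7.6250, -8.3750, -8.3750, 8.6250, 6.6250, -1.3750, -9.3750
Numerator Σ_{t=1}^{6}(y_t−ȳ)(y_{t+2}−ȳ) = -304.2813
Denominator Σ(y_t−ȳ)² = 427.8750
r_2 = -304.2813 / 427.8750 = -0.711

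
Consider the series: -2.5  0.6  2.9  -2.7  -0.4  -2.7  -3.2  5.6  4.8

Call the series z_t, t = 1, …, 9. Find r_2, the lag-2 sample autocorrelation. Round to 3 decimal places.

Mean z̄ = (-2.5 + 0.6 + 2.9 − 2.7 − 0.4 − 2.7 − 3.2 + 5.6 + 4.8)/9 = 0.2667
Σ(z_t−z̄)(z_{t+2}−z̄) = (-7.2856) + (-0.9889) + (-1.7556) + (8.8011) + (2.3111) + (-15.8222) + (-15.7156) = -30.4556
Denominator Σ(z_t−z̄)² = 93.7600
r_2 = -30.4556 / 93.7600 = -0.325

-0.325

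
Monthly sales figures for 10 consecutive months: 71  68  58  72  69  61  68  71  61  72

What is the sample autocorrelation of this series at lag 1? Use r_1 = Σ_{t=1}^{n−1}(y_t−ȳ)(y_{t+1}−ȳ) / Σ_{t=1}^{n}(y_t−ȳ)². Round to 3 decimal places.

Mean ȳ = (71 + 68 + 58 + 72 + 69 + 61 + 68 + 71 + 61 + 72)/10 = 67.1000
Numerator Σ_{t=1}^{9}(y_t−ȳ)(y_{t+1}−ȳ) = -107.2100
Denominator Σ(y_t−ȳ)² = 240.9000
r_1 = -107.2100 / 240.9000 = -0.445

-0.445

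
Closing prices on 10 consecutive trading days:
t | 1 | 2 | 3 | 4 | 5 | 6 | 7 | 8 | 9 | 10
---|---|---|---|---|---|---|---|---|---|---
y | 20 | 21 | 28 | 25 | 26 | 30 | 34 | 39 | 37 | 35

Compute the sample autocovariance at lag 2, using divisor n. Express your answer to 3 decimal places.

Mean ȳ = (20 + 21 + 28 + 25 + 26 + 30 + 34 + 39 + 37 + 35)/10 = 29.5000
Σ_{t=1}^{8}(y_t−ȳ)(y_{t+2}−ȳ) = 130.5000
γ_2 = 130.5000 / 10 = 13.050

13.050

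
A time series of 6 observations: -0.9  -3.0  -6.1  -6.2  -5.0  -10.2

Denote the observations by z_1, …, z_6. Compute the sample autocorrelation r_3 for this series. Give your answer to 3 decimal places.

0.013

Mean z̄ = (-0.9 − 3.0 − 6.1 − 6.2 − 5.0 − 10.2)/6 = -5.2333
Deviations from mean: 4.3333, 2.2333, -0.8667, -0.9667, 0.2333, -4.9667
Σ(z_t−z̄)(z_{t+3}−z̄) = (-4.1889) + (0.5211) + (4.3044) = 0.6367
Denominator Σ(z_t−z̄)² = 50.1733
r_3 = 0.6367 / 50.1733 = 0.013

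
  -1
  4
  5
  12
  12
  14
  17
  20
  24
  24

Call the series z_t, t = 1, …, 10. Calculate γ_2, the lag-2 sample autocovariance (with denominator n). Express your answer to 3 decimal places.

Mean z̄ = (-1 + 4 + 5 + 12 + 12 + 14 + 17 + 20 + 24 + 24)/10 = 13.1000
Σ_{t=1}^{8}(z_t−z̄)(z_{t+2}−z̄) = 251.7800
γ_2 = 251.7800 / 10 = 25.178

25.178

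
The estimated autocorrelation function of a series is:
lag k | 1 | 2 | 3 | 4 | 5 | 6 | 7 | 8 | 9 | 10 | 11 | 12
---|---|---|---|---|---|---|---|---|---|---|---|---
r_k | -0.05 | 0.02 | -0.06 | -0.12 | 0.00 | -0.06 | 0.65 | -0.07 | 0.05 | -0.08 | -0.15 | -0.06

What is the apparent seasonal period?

7

The largest autocorrelation is r_7 = 0.65; the remaining lags stay at or below 0.05.
The dominant spike at lag 7 indicates a seasonal period of 7.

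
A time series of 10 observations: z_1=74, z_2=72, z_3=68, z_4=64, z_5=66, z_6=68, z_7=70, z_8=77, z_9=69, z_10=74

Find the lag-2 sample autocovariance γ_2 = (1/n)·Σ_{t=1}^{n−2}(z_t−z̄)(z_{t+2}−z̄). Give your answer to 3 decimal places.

Mean z̄ = (74 + 72 + 68 + 64 + 66 + 68 + 70 + 77 + 69 + 74)/10 = 70.2000
Σ_{t=1}^{8}(z_t−z̄)(z_{t+2}−z̄) = 15.3200
γ_2 = 15.3200 / 10 = 1.532

1.532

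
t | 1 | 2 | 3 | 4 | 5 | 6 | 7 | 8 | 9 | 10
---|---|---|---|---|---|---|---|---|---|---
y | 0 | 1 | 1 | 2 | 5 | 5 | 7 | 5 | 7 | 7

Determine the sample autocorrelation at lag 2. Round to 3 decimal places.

Mean ȳ = (0 + 1 + 1 + 2 + 5 + 5 + 7 + 5 + 7 + 7)/10 = 4.0000
Numerator Σ_{t=1}^{8}(y_t−ȳ)(y_{t+2}−ȳ) = 29.0000
Denominator Σ(y_t−ȳ)² = 68.0000
r_2 = 29.0000 / 68.0000 = 0.426

0.426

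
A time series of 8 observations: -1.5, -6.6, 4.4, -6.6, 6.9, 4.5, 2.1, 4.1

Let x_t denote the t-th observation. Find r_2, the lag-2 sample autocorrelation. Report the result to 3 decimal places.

0.317

Mean x̄ = (-1.5 − 6.6 + 4.4 − 6.6 + 6.9 + 4.5 + 2.1 + 4.1)/8 = 0.9125
Deviations from mean: -2.4125, -7.5125, 3.4875, -7.5125, 5.9875, 3.5875, 1.1875, 3.1875
Σ(x_t−x̄)(x_{t+2}−x̄) = (-8.4136) + (56.4377) + (20.8814) + (-26.9511) + (7.1102) + (11.4352) = 60.4997
Denominator Σ(x_t−x̄)² = 191.1488
r_2 = 60.4997 / 191.1488 = 0.317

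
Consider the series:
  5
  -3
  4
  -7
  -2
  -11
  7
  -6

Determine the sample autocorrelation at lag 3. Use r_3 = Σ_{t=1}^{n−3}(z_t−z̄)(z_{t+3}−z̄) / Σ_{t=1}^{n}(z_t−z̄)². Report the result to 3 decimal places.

-0.460

Mean z̄ = (5 − 3 + 4 − 7 − 2 − 11 + 7 − 6)/8 = -1.6250
Deviations from mean: 6.6250, -1.3750, 5.6250, -5.3750, -0.3750, -9.3750, 8.6250, -4.3750
Σ(z_t−z̄)(z_{t+3}−z̄) = (-35.6094) + (0.5156) + (-52.7344) + (-46.3594) + (1.6406) = -132.5469
Denominator Σ(z_t−z̄)² = 287.8750
r_3 = -132.5469 / 287.8750 = -0.460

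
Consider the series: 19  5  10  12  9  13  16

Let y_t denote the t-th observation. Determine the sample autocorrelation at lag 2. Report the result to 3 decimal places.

Mean ȳ = (19 + 5 + 10 + 12 + 9 + 13 + 16)/7 = 12.0000
Deviations from mean: 7.0000, -7.0000, -2.0000, 0.0000, -3.0000, 1.0000, 4.0000
Σ(y_t−ȳ)(y_{t+2}−ȳ) = (-14.0000) + (0.0000) + (6.0000) + (0.0000) + (-12.0000) = -20.0000
Denominator Σ(y_t−ȳ)² = 128.0000
r_2 = -20.0000 / 128.0000 = -0.156

-0.156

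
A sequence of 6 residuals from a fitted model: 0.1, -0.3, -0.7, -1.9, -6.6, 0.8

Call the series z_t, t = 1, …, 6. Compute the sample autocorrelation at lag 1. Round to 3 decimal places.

Mean z̄ = (0.1 − 0.3 − 0.7 − 1.9 − 6.6 + 0.8)/6 = -1.4333
Numerator Σ_{t=1}^{5}(z_t−z̄)(z_{t+1}−z̄) = -6.9011
Denominator Σ(z_t−z̄)² = 36.0733
r_1 = -6.9011 / 36.0733 = -0.191

-0.191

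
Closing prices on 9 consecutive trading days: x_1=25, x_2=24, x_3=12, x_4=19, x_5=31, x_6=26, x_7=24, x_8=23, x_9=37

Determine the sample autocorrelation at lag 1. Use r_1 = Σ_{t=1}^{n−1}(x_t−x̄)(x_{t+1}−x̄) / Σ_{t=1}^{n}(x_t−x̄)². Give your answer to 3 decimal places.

0.079

Mean x̄ = (25 + 24 + 12 + 19 + 31 + 26 + 24 + 23 + 37)/9 = 24.5556
Numerator Σ_{t=1}^{8}(x_t−x̄)(x_{t+1}−x̄) = 30.6914
Denominator Σ(x_t−x̄)² = 390.2222
r_1 = 30.6914 / 390.2222 = 0.079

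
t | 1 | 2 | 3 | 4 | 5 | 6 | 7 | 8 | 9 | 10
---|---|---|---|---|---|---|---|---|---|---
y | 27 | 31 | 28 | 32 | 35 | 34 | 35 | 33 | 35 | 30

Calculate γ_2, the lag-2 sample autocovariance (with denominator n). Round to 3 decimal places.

Mean ȳ = (27 + 31 + 28 + 32 + 35 + 34 + 35 + 33 + 35 + 30)/10 = 32.0000
Σ_{t=1}^{8}(y_t−ȳ)(y_{t+2}−ȳ) = 26.0000
γ_2 = 26.0000 / 10 = 2.600

2.600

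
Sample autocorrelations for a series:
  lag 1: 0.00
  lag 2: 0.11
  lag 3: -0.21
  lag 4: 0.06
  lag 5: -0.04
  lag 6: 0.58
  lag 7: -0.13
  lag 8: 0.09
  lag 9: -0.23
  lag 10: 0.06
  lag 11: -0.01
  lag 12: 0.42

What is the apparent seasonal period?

6

The largest autocorrelation is r_6 = 0.58, with a weaker echo at lag 12 (0.42); the remaining lags stay at or below 0.11.
The dominant spike at lag 6 indicates a seasonal period of 6.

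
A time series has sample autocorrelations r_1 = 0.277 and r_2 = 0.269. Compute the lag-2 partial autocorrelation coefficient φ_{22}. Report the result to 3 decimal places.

0.208

φ_{22} = (r_2 − r_1²) / (1 − r_1²)
r_1² = (0.277)² = 0.076729
Numerator = 0.269 − 0.0767 = 0.1923; denominator = 1 − 0.0767 = 0.9233
φ_{22} = 0.1923 / 0.9233 = 0.208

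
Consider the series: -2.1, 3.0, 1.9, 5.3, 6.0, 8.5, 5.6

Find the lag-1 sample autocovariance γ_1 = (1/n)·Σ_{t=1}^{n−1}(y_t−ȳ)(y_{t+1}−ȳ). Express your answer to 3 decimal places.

3.448

Mean ȳ = (-2.1 + 3.0 + 1.9 + 5.3 + 6.0 + 8.5 + 5.6)/7 = 4.0286
Σ_{t=1}^{6}(y_t−ȳ)(y_{t+1}−ȳ) = 24.1349
γ_1 = 24.1349 / 7 = 3.448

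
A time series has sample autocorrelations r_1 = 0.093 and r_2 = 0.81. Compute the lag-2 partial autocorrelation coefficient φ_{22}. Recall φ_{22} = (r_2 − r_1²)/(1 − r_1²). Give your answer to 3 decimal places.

0.808

φ_{22} = (r_2 − r_1²) / (1 − r_1²)
r_1² = (0.093)² = 0.008649
Numerator = 0.81 − 0.0086 = 0.8014; denominator = 1 − 0.0086 = 0.9914
φ_{22} = 0.8014 / 0.9914 = 0.808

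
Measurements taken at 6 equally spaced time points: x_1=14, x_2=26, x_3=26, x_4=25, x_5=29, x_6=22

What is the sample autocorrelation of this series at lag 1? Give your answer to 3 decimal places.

-0.115

Mean x̄ = (14 + 26 + 26 + 25 + 29 + 22)/6 = 23.6667
Deviations from mean: -9.6667, 2.3333, 2.3333, 1.3333, 5.3333, -1.6667
Numerator Σ_{t=1}^{5}(x_t−x̄)(x_{t+1}−x̄) = -15.7778
Denominator Σ(x_t−x̄)² = 137.3333
r_1 = -15.7778 / 137.3333 = -0.115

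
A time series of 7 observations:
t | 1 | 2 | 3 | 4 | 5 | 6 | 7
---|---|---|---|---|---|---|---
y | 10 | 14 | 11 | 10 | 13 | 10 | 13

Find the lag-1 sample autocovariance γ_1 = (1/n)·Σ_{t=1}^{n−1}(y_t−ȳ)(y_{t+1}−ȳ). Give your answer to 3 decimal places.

-1.577

Mean ȳ = (10 + 14 + 11 + 10 + 13 + 10 + 13)/7 = 11.5714
Deviations: -1.5714, 2.4286, -0.5714, -1.5714, 1.4286, -1.5714, 1.4286
Σ_{t=1}^{6}(y_t−ȳ)(y_{t+1}−ȳ) = -11.0408
γ_1 = -11.0408 / 7 = -1.577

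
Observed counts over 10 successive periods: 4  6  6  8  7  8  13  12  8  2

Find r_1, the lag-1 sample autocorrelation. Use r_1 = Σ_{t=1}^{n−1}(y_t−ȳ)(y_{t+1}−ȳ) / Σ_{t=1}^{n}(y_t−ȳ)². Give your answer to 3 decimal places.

Mean ȳ = (4 + 6 + 6 + 8 + 7 + 8 + 13 + 12 + 8 + 2)/10 = 7.4000
Numerator Σ_{t=1}^{9}(y_t−ȳ)(y_{t+1}−ȳ) = 34.0400
Denominator Σ(y_t−ȳ)² = 98.4000
r_1 = 34.0400 / 98.4000 = 0.346

0.346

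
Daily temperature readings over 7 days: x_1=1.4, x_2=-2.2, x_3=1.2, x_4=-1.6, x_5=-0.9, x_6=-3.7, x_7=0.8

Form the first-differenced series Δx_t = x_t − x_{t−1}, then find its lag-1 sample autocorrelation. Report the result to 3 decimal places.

-0.631

First differences Δx: -3.6, 3.4, -2.8, 0.7, -2.8, 4.5
Mean of differences = -0.1000
Numerator Σ(Δx_t−Δx̄)(Δx_{t+1}−Δx̄) = -38.4400
Denominator Σ(Δx_t−Δx̄)² = 60.8800
r_1(Δx) = -38.4400 / 60.8800 = -0.631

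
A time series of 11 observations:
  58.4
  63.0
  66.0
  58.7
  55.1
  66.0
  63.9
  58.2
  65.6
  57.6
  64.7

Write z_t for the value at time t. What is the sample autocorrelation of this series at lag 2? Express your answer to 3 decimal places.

-0.338

Mean z̄ = (58.4 + 63.0 + 66.0 + 58.7 + 55.1 + 66.0 + 63.9 + 58.2 + 65.6 + 57.6 + 64.7)/11 = 61.5636
Numerator Σ_{t=1}^{9}(z_t−z̄)(z_{t+2}−z̄) = -54.1290
Denominator Σ(z_t−z̄)² = 160.0255
r_2 = -54.1290 / 160.0255 = -0.338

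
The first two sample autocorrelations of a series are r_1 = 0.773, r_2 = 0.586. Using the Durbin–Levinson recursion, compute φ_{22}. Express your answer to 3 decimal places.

-0.029

φ_{22} = (r_2 − r_1²) / (1 − r_1²)
r_1² = (0.773)² = 0.597529
Numerator = 0.586 − 0.5975 = -0.0115; denominator = 1 − 0.5975 = 0.4025
φ_{22} = -0.0115 / 0.4025 = -0.029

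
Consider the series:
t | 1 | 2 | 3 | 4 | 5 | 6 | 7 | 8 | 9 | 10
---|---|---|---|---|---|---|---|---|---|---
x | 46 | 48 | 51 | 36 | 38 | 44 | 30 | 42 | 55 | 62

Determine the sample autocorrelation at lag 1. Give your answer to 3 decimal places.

Mean x̄ = (46 + 48 + 51 + 36 + 38 + 44 + 30 + 42 + 55 + 62)/10 = 45.2000
Numerator Σ_{t=1}^{9}(x_t−x̄)(x_{t+1}−x̄) = 240.1600
Denominator Σ(x_t−x̄)² = 799.6000
r_1 = 240.1600 / 799.6000 = 0.300

0.300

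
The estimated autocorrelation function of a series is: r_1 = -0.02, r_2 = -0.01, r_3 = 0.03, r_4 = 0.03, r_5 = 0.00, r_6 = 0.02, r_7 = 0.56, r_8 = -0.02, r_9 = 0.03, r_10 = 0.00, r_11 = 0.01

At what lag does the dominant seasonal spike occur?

The largest autocorrelation is r_7 = 0.56; the remaining lags stay at or below 0.03.
The dominant spike at lag 7 indicates a seasonal period of 7.

7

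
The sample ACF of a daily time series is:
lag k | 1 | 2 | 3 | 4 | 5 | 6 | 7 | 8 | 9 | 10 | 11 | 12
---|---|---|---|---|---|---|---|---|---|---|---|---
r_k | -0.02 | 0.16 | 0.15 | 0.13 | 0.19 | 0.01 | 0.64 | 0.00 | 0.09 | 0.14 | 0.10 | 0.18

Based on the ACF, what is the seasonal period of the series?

The largest autocorrelation is r_7 = 0.64; the remaining lags stay at or below 0.19.
The dominant spike at lag 7 indicates a seasonal period of 7.

7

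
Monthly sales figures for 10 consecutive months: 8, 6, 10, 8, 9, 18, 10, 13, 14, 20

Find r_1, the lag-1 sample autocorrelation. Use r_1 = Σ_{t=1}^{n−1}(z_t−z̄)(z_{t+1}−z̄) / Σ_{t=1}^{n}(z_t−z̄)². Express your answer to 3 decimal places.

Mean z̄ = (8 + 6 + 10 + 8 + 9 + 18 + 10 + 13 + 14 + 20)/10 = 11.6000
Numerator Σ_{t=1}^{9}(z_t−z̄)(z_{t+1}−z̄) = 38.6400
Denominator Σ(z_t−z̄)² = 188.4000
r_1 = 38.6400 / 188.4000 = 0.205

0.205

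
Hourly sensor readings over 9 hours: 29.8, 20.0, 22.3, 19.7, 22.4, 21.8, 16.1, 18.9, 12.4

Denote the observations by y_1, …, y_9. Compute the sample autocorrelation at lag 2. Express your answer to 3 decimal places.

0.244

Mean ȳ = (29.8 + 20.0 + 22.3 + 19.7 + 22.4 + 21.8 + 16.1 + 18.9 + 12.4)/9 = 20.3778
Numerator Σ_{t=1}^{7}(y_t−ȳ)(y_{t+2}−ȳ) = 44.6657
Denominator Σ(y_t−ȳ)² = 183.3156
r_2 = 44.6657 / 183.3156 = 0.244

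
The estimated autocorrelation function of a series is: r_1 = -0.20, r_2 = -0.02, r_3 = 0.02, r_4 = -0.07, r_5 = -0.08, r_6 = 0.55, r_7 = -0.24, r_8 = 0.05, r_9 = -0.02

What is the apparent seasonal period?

6

The largest autocorrelation is r_6 = 0.55; the remaining lags stay at or below 0.05.
The dominant spike at lag 6 indicates a seasonal period of 6.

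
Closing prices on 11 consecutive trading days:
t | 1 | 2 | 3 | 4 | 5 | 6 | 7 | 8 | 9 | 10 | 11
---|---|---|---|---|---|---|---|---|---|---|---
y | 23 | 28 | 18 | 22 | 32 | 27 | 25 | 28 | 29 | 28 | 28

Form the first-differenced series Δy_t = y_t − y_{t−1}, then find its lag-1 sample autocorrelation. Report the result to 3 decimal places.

First differences Δy: 5, -10, 4, 10, -5, -2, 3, 1, -1, 0
Mean of differences = 0.5000
Numerator Σ(Δy_t−Δȳ)(Δy_{t+1}−Δȳ) = -94.2500
Denominator Σ(Δy_t−Δȳ)² = 278.5000
r_1(Δy) = -94.2500 / 278.5000 = -0.338

-0.338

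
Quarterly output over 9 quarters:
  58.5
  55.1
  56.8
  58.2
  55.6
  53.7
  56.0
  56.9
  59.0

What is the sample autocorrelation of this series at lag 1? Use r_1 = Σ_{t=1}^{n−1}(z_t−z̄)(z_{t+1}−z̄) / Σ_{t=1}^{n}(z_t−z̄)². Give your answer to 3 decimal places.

Mean z̄ = (58.5 + 55.1 + 56.8 + 58.2 + 55.6 + 53.7 + 56.0 + 56.9 + 59.0)/9 = 56.6444
Numerator Σ_{t=1}^{8}(z_t−z̄)(z_{t+1}−z̄) = 0.9214
Denominator Σ(z_t−z̄)² = 24.0622
r_1 = 0.9214 / 24.0622 = 0.038

0.038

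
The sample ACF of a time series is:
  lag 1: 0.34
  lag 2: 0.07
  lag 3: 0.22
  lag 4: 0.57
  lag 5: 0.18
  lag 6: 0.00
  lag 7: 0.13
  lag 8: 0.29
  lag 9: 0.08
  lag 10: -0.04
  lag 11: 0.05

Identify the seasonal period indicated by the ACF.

The largest autocorrelation is r_4 = 0.57; the remaining lags stay at or below 0.34. The elevated value at lag 1 (0.34), dropping to 0.07 at lag 2, reflects decaying short-term dependence rather than seasonality.
The dominant spike at lag 4 indicates a seasonal period of 4.

4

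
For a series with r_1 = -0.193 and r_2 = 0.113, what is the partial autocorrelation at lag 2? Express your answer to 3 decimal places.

0.079

φ_{22} = (r_2 − r_1²) / (1 − r_1²)
r_1² = (-0.193)² = 0.037249
Numerator = 0.113 − 0.0372 = 0.0758; denominator = 1 − 0.0372 = 0.9628
φ_{22} = 0.0758 / 0.9628 = 0.079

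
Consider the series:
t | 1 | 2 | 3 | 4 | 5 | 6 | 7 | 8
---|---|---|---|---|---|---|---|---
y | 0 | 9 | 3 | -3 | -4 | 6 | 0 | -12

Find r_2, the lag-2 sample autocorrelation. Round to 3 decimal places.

-0.437

Mean ȳ = (0 + 9 + 3 − 3 − 4 + 6 + 0 − 12)/8 = -0.1250
Deviations from mean: 0.1250, 9.1250, 3.1250, -2.8750, -3.8750, 6.1250, 0.1250, -11.8750
Numerator Σ_{t=1}^{6}(y_t−ȳ)(y_{t+2}−ȳ) = -128.7813
Denominator Σ(y_t−ȳ)² = 294.8750
r_2 = -128.7813 / 294.8750 = -0.437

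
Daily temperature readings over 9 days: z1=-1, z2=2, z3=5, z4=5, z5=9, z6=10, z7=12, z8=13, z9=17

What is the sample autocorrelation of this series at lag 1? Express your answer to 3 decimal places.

Mean z̄ = (-1 + 2 + 5 + 5 + 9 + 10 + 12 + 13 + 17)/9 = 8.0000
Numerator Σ_{t=1}^{8}(z_t−z̄)(z_{t+1}−z̄) = 153.0000
Denominator Σ(z_t−z̄)² = 262.0000
r_1 = 153.0000 / 262.0000 = 0.584

0.584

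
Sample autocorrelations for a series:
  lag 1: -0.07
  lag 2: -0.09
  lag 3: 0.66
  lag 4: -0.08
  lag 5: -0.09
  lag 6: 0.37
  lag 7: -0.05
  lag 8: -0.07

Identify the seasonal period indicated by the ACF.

3

The largest autocorrelation is r_3 = 0.66, with a weaker echo at lag 6 (0.37); the remaining lags stay at or below -0.05.
The dominant spike at lag 3 indicates a seasonal period of 3.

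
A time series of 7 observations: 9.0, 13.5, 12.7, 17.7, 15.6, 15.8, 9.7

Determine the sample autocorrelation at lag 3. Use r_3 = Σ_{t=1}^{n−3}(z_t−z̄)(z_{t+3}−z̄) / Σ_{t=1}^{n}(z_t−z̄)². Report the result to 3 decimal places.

Mean z̄ = (9.0 + 13.5 + 12.7 + 17.7 + 15.6 + 15.8 + 9.7)/7 = 13.4286
Deviations from mean: -4.4286, 0.0714, -0.7286, 4.2714, 2.1714, 2.3714, -3.7286
Σ(z_t−z̄)(z_{t+3}−z̄) = (-18.9163) + (0.1551) + (-1.7278) + (-15.9263) = -36.4153
Denominator Σ(z_t−z̄)² = 62.6343
r_3 = -36.4153 / 62.6343 = -0.581

-0.581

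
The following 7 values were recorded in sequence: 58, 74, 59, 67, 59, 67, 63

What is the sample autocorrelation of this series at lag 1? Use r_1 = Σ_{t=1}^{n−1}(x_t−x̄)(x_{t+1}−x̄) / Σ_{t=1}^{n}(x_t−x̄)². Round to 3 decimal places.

Mean x̄ = (58 + 74 + 59 + 67 + 59 + 67 + 63)/7 = 63.8571
Deviations from mean: -5.8571, 10.1429, -4.8571, 3.1429, -4.8571, 3.1429, -0.8571
Numerator Σ_{t=1}^{6}(x_t−x̄)(x_{t+1}−x̄) = -157.1633
Denominator Σ(x_t−x̄)² = 204.8571
r_1 = -157.1633 / 204.8571 = -0.767

-0.767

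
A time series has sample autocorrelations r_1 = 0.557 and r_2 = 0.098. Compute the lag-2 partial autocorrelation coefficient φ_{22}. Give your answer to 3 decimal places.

φ_{22} = (r_2 − r_1²) / (1 − r_1²)
r_1² = (0.557)² = 0.310249
Numerator = 0.098 − 0.3102 = -0.2122; denominator = 1 − 0.3102 = 0.6898
φ_{22} = -0.2122 / 0.6898 = -0.308

-0.308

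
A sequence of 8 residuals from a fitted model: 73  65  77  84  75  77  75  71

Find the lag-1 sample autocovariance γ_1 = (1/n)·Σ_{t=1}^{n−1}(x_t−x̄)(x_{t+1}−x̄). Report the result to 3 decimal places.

Mean x̄ = (73 + 65 + 77 + 84 + 75 + 77 + 75 + 71)/8 = 74.6250
Deviations: -1.6250, -9.6250, 2.3750, 9.3750, 0.3750, 2.3750, 0.3750, -3.6250
Σ_{t=1}^{7}(x_t−x̄)(x_{t+1}−x̄) = 18.9844
γ_1 = 18.9844 / 8 = 2.373

2.373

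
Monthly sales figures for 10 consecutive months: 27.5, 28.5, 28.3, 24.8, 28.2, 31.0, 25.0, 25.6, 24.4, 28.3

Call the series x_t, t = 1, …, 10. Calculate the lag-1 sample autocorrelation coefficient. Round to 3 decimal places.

-0.072

Mean x̄ = (27.5 + 28.5 + 28.3 + 24.8 + 28.2 + 31.0 + 25.0 + 25.6 + 24.4 + 28.3)/10 = 27.1600
Numerator Σ_{t=1}^{9}(x_t−x̄)(x_{t+1}−x̄) = -2.9336
Denominator Σ(x_t−x̄)² = 40.6240
r_1 = -2.9336 / 40.6240 = -0.072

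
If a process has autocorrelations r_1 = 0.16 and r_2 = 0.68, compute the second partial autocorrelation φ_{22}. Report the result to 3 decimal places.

φ_{22} = (r_2 − r_1²) / (1 − r_1²)
r_1² = (0.16)² = 0.0256
Numerator = 0.68 − 0.0256 = 0.6544; denominator = 1 − 0.0256 = 0.9744
φ_{22} = 0.6544 / 0.9744 = 0.672

0.672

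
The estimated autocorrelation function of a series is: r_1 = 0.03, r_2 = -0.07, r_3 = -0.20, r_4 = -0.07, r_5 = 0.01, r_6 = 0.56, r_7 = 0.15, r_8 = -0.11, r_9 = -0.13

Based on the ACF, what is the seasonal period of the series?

The largest autocorrelation is r_6 = 0.56; the remaining lags stay at or below 0.15.
The dominant spike at lag 6 indicates a seasonal period of 6.

6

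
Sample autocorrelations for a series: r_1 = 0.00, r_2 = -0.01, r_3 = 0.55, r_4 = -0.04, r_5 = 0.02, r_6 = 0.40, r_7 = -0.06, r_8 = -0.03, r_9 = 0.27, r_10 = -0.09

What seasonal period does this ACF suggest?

The largest autocorrelation is r_3 = 0.55, with weaker echoes at lags 6 (0.40) and 9 (0.27); the remaining lags stay at or below 0.02.
The dominant spike at lag 3 indicates a seasonal period of 3.

3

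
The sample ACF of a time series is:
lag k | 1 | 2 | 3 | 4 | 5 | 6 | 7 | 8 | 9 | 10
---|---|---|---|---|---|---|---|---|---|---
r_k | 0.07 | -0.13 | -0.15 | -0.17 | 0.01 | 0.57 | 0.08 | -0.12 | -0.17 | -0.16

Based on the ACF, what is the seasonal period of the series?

6

The largest autocorrelation is r_6 = 0.57; the remaining lags stay at or below 0.08.
The dominant spike at lag 6 indicates a seasonal period of 6.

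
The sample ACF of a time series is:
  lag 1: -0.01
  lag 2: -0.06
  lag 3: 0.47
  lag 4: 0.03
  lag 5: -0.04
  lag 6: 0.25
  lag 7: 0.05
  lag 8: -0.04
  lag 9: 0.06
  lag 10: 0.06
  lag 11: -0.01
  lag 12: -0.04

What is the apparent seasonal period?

3

The largest autocorrelation is r_3 = 0.47, with a weaker echo at lag 6 (0.25); the remaining lags stay at or below 0.06.
The dominant spike at lag 3 indicates a seasonal period of 3.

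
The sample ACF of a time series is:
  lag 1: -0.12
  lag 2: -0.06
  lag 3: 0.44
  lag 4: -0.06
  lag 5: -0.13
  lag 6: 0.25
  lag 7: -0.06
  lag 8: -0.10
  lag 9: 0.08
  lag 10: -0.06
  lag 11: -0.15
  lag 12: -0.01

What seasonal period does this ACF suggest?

The largest autocorrelation is r_3 = 0.44, with a weaker echo at lag 6 (0.25); the remaining lags stay at or below 0.08.
The dominant spike at lag 3 indicates a seasonal period of 3.

3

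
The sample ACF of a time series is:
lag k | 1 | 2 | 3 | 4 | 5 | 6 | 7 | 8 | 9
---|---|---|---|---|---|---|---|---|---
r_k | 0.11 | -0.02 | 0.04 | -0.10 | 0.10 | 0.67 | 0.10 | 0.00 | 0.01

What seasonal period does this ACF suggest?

The largest autocorrelation is r_6 = 0.67; the remaining lags stay at or below 0.11.
The dominant spike at lag 6 indicates a seasonal period of 6.

6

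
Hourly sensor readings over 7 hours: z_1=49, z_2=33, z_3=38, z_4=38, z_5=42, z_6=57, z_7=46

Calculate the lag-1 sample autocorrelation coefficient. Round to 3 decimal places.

0.128

Mean z̄ = (49 + 33 + 38 + 38 + 42 + 57 + 46)/7 = 43.2857
Deviations from mean: 5.7143, -10.2857, -5.2857, -5.2857, -1.2857, 13.7143, 2.7143
Σ(z_t−z̄)(z_{t+1}−z̄) = (-58.7755) + (54.3673) + (27.9388) + (6.7959) + (-17.6327) + (37.2245) = 49.9184
Denominator Σ(z_t−z̄)² = 391.4286
r_1 = 49.9184 / 391.4286 = 0.128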